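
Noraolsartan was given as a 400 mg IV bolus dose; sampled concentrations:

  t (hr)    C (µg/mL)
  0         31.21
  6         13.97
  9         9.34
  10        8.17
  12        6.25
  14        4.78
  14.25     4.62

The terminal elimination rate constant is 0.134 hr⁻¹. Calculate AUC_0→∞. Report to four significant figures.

AUC = 240.4 µg/mL·hr

Trapezoidal AUC_0→14.25:
  [0→6]: (31.21+13.97)/2 × 6 = 135.54
  [6→9]: (13.97+9.34)/2 × 3 = 34.965
  [9→10]: (9.34+8.17)/2 × 1 = 8.755
  [10→12]: (8.17+6.25)/2 × 2 = 14.42
  [12→14]: (6.25+4.78)/2 × 2 = 11.03
  [14→14.25]: (4.78+4.62)/2 × 0.25 = 1.175
  Sum = 205.885 µg/mL·hr
Extrapolated tail: C_last / k_e = 4.62 / 0.134 = 34.478
AUC_0→∞ = 205.885 + 34.478 = 240.363 µg/mL·hr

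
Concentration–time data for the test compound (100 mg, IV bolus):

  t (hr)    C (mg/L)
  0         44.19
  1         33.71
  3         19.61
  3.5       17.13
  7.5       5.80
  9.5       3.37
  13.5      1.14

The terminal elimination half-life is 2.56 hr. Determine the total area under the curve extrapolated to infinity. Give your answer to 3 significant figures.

Trapezoidal AUC_0→13.5:
  [0→1]: (44.19+33.71)/2 × 1 = 38.95
  [1→3]: (33.71+19.61)/2 × 2 = 53.32
  [3→3.5]: (19.61+17.13)/2 × 0.5 = 9.185
  [3.5→7.5]: (17.13+5.80)/2 × 4 = 45.86
  [7.5→9.5]: (5.80+3.37)/2 × 2 = 9.17
  [9.5→13.5]: (3.37+1.14)/2 × 4 = 9.02
  Sum = 165.505 mg/L·hr
k_e = ln2 / t½ = 0.693147 / 2.56 = 0.2708 hr^-1
Extrapolated tail: C_last / k_e = 1.14 / 0.2708 = 4.210
AUC_0→∞ = 165.505 + 4.210 = 169.715 mg/L·hr

AUC = 170 mg/L·hr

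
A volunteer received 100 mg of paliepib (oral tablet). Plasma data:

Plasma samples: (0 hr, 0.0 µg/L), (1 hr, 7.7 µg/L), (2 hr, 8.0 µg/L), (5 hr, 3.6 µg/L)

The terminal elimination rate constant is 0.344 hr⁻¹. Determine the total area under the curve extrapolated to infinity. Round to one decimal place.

Trapezoidal AUC_0→5:
  [0→1]: (0.0+7.7)/2 × 1 = 3.85
  [1→2]: (7.7+8.0)/2 × 1 = 7.85
  [2→5]: (8.0+3.6)/2 × 3 = 17.4
  Sum = 29.1 µg/L·hr
Extrapolated tail: C_last / k_e = 3.6 / 0.344 = 10.465
AUC_0→∞ = 29.1 + 10.465 = 39.565 µg/L·hr

AUC = 39.6 µg/L·hr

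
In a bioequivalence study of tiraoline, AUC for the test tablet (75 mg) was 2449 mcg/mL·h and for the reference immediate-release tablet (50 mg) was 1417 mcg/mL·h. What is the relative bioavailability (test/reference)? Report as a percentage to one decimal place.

F_rel = 115.2%

F_rel = (AUC_test/D_test) / (AUC_ref/D_ref)
      = (2449/75) / (1417/50)
      = 32.6533 / 28.34 = 1.1522 = 115.22%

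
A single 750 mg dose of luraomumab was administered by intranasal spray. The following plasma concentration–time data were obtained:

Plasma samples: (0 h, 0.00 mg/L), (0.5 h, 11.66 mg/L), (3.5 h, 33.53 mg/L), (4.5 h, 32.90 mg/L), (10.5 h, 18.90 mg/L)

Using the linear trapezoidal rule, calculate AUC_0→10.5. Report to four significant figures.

AUC = 259.3 mg/L·h

Trapezoidal AUC_0→10.5:
  [0→0.5]: (0.00+11.66)/2 × 0.5 = 2.915
  [0.5→3.5]: (11.66+33.53)/2 × 3 = 67.785
  [3.5→4.5]: (33.53+32.90)/2 × 1 = 33.215
  [4.5→10.5]: (32.90+18.90)/2 × 6 = 155.4
  Sum = 259.315 mg/L·h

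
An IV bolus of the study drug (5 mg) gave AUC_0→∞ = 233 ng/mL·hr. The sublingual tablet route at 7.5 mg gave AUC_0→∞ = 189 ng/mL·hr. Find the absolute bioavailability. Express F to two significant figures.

F = 0.54

F = (AUC_ev / D_ev) / (AUC_iv / D_iv)
  = (189/7.5) / (233/5)
  = 25.2 / 46.6 = 0.5408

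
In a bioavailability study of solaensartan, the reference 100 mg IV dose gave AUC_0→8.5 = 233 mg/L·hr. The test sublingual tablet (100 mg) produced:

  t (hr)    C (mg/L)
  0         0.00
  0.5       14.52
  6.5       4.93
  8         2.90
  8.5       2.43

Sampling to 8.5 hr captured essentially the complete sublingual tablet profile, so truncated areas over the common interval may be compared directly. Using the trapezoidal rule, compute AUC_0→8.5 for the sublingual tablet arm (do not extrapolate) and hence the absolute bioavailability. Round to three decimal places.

F = 0.297

Trapezoidal AUC_0→8.5 (sublingual tablet):
  [0→0.5]: (0.00+14.52)/2 × 0.5 = 3.63
  [0.5→6.5]: (14.52+4.93)/2 × 6 = 58.35
  [6.5→8]: (4.93+2.90)/2 × 1.5 = 5.8725
  [8→8.5]: (2.90+2.43)/2 × 0.5 = 1.3325
  Sum = 69.185 mg/L·hr
F = (AUC_ev/D_ev)/(AUC_iv/D_iv) = (69.185/100)/(233/100) = 0.69185/2.33 = 0.2969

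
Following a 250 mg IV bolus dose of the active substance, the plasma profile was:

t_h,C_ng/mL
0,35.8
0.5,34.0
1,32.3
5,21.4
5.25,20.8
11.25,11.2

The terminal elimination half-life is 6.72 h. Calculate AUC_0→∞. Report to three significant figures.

Trapezoidal AUC_0→11.25:
  [0→0.5]: (35.8+34.0)/2 × 0.5 = 17.45
  [0.5→1]: (34.0+32.3)/2 × 0.5 = 16.575
  [1→5]: (32.3+21.4)/2 × 4 = 107.4
  [5→5.25]: (21.4+20.8)/2 × 0.25 = 5.275
  [5.25→11.25]: (20.8+11.2)/2 × 6 = 96.0
  Sum = 242.7 ng/mL·h
k_e = ln2 / t½ = 0.693147 / 6.72 = 0.1031 h^-1
Extrapolated tail: C_last / k_e = 11.2 / 0.1031 = 108.632
AUC_0→∞ = 242.7 + 108.632 = 351.332 ng/mL·h

AUC = 351 ng/mL·h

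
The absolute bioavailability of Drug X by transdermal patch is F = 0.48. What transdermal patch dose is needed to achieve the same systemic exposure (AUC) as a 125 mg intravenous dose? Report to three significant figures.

For equal systemic exposure: F × D_ev = D_iv
D_ev = D_iv / F = 125 / 0.48 = 260.417 mg

D_transdermal = 260 mg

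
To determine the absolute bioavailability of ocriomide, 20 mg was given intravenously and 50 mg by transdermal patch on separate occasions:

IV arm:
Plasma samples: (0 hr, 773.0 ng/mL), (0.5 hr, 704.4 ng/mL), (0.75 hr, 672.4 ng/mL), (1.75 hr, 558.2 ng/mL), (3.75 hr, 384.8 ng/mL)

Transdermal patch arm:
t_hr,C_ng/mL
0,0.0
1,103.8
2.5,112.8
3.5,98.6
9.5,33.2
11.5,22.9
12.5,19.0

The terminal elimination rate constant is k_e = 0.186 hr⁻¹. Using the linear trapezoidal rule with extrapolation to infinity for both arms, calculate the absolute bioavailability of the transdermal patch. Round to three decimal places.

F = 0.086

Trapezoidal AUC_0→3.75 (IV):
  [0→0.5]: (773.0+704.4)/2 × 0.5 = 369.35
  [0.5→0.75]: (704.4+672.4)/2 × 0.25 = 172.1
  [0.75→1.75]: (672.4+558.2)/2 × 1 = 615.3
  [1.75→3.75]: (558.2+384.8)/2 × 2 = 943.0
  Sum = 2099.75 ng/mL·hr
IV tail: 384.8/0.186 = 2068.817; AUC_iv,0→∞ = 2099.75 + 2068.817 = 4168.567 ng/mL·hr
Trapezoidal AUC_0→12.5 (transdermal patch):
  [0→1]: (0.0+103.8)/2 × 1 = 51.9
  [1→2.5]: (103.8+112.8)/2 × 1.5 = 162.45
  [2.5→3.5]: (112.8+98.6)/2 × 1 = 105.7
  [3.5→9.5]: (98.6+33.2)/2 × 6 = 395.4
  [9.5→11.5]: (33.2+22.9)/2 × 2 = 56.1
  [11.5→12.5]: (22.9+19.0)/2 × 1 = 20.95
  Sum = 792.5 ng/mL·hr
transdermal patch tail: 19.0/0.186 = 102.151; AUC_ev,0→∞ = 792.5 + 102.151 = 894.651 ng/mL·hr
F = (AUC_ev/D_ev)/(AUC_iv/D_iv) = (894.651/50)/(4168.567/20) = 17.89302/208.42835 = 0.0858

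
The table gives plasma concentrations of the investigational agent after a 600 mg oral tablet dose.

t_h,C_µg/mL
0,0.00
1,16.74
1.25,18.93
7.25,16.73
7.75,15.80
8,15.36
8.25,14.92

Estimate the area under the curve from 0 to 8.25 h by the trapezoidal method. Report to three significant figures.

AUC = 136 µg/mL·h

Trapezoidal AUC_0→8.25:
  [0→1]: (0.00+16.74)/2 × 1 = 8.37
  [1→1.25]: (16.74+18.93)/2 × 0.25 = 4.45875
  [1.25→7.25]: (18.93+16.73)/2 × 6 = 106.98
  [7.25→7.75]: (16.73+15.80)/2 × 0.5 = 8.1325
  [7.75→8]: (15.80+15.36)/2 × 0.25 = 3.895
  [8→8.25]: (15.36+14.92)/2 × 0.25 = 3.785
  Sum = 135.62125 µg/mL·h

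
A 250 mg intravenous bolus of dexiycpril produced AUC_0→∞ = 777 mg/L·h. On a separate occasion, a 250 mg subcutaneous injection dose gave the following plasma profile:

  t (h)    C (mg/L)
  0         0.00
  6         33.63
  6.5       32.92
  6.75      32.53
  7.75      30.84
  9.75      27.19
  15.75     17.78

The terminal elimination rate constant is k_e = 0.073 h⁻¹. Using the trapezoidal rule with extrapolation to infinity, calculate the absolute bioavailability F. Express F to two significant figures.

Trapezoidal AUC_0→15.75 (subcutaneous injection):
  [0→6]: (0.00+33.63)/2 × 6 = 100.89
  [6→6.5]: (33.63+32.92)/2 × 0.5 = 16.6375
  [6.5→6.75]: (32.92+32.53)/2 × 0.25 = 8.18125
  [6.75→7.75]: (32.53+30.84)/2 × 1 = 31.685
  [7.75→9.75]: (30.84+27.19)/2 × 2 = 58.03
  [9.75→15.75]: (27.19+17.78)/2 × 6 = 134.91
  Sum = 350.33375 mg/L·h
Tail: C_last/k_e = 17.78/0.073 = 243.562
AUC_0→∞ (subcutaneous injection) = 350.33375 + 243.562 = 593.89575 mg/L·h
F = (AUC_ev/D_ev)/(AUC_iv/D_iv) = (593.89575/250)/(777/250) = 2.375583/3.108 = 0.7643

F = 0.76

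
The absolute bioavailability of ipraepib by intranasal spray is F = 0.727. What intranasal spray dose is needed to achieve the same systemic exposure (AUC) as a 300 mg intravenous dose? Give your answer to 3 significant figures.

For equal systemic exposure: F × D_ev = D_iv
D_ev = D_iv / F = 300 / 0.727 = 412.655 mg

D_intranasal = 413 mg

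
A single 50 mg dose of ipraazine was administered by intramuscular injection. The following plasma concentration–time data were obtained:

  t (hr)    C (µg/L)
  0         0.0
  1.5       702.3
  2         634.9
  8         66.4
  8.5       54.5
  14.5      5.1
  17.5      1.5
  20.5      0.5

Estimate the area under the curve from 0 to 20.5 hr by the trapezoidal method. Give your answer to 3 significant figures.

Trapezoidal AUC_0→20.5:
  [0→1.5]: (0.0+702.3)/2 × 1.5 = 526.725
  [1.5→2]: (702.3+634.9)/2 × 0.5 = 334.3
  [2→8]: (634.9+66.4)/2 × 6 = 2103.9
  [8→8.5]: (66.4+54.5)/2 × 0.5 = 30.225
  [8.5→14.5]: (54.5+5.1)/2 × 6 = 178.8
  [14.5→17.5]: (5.1+1.5)/2 × 3 = 9.9
  [17.5→20.5]: (1.5+0.5)/2 × 3 = 3.0
  Sum = 3186.85 µg/L·hr

AUC = 3190 µg/L·hr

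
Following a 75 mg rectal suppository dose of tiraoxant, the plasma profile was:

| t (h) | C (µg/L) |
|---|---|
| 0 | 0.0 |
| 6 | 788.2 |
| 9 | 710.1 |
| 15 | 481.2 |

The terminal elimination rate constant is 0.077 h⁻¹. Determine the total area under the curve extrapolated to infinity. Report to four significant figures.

AUC = 14440 µg/L·h

Trapezoidal AUC_0→15:
  [0→6]: (0.0+788.2)/2 × 6 = 2364.6
  [6→9]: (788.2+710.1)/2 × 3 = 2247.45
  [9→15]: (710.1+481.2)/2 × 6 = 3573.9
  Sum = 8185.95 µg/L·h
Extrapolated tail: C_last / k_e = 481.2 / 0.077 = 6249.351
AUC_0→∞ = 8185.95 + 6249.351 = 14435.301 µg/L·h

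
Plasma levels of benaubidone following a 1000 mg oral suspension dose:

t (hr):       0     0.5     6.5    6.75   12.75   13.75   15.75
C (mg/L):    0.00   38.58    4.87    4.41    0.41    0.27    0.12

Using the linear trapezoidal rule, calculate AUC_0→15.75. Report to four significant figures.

Trapezoidal AUC_0→15.75:
  [0→0.5]: (0.00+38.58)/2 × 0.5 = 9.645
  [0.5→6.5]: (38.58+4.87)/2 × 6 = 130.35
  [6.5→6.75]: (4.87+4.41)/2 × 0.25 = 1.16
  [6.75→12.75]: (4.41+0.41)/2 × 6 = 14.46
  [12.75→13.75]: (0.41+0.27)/2 × 1 = 0.34
  [13.75→15.75]: (0.27+0.12)/2 × 2 = 0.39
  Sum = 156.345 mg/L·hr

AUC = 156.3 mg/L·hr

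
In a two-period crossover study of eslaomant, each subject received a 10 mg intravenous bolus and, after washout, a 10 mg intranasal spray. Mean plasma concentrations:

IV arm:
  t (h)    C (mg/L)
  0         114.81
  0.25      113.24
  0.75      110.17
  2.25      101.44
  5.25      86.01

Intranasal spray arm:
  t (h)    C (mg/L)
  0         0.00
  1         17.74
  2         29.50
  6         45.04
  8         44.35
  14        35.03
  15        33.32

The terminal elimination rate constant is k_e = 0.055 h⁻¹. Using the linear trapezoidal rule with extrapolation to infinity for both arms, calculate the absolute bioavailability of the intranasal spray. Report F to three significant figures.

Trapezoidal AUC_0→5.25 (IV):
  [0→0.25]: (114.81+113.24)/2 × 0.25 = 28.50625
  [0.25→0.75]: (113.24+110.17)/2 × 0.5 = 55.8525
  [0.75→2.25]: (110.17+101.44)/2 × 1.5 = 158.7075
  [2.25→5.25]: (101.44+86.01)/2 × 3 = 281.175
  Sum = 524.24125 mg/L·h
IV tail: 86.01/0.055 = 1563.818; AUC_iv,0→∞ = 524.24125 + 1563.818 = 2088.05925 mg/L·h
Trapezoidal AUC_0→15 (intranasal spray):
  [0→1]: (0.00+17.74)/2 × 1 = 8.87
  [1→2]: (17.74+29.50)/2 × 1 = 23.62
  [2→6]: (29.50+45.04)/2 × 4 = 149.08
  [6→8]: (45.04+44.35)/2 × 2 = 89.39
  [8→14]: (44.35+35.03)/2 × 6 = 238.14
  [14→15]: (35.03+33.32)/2 × 1 = 34.175
  Sum = 543.275 mg/L·h
intranasal spray tail: 33.32/0.055 = 605.818; AUC_ev,0→∞ = 543.275 + 605.818 = 1149.093 mg/L·h
F = (AUC_ev/D_ev)/(AUC_iv/D_iv) = (1149.093/10)/(2088.05925/10) = 114.9093/208.806 = 0.5503

F = 0.550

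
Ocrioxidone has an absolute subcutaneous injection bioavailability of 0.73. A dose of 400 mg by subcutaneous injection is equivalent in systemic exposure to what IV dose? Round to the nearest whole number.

Systemic exposure from an extravascular dose = F × D_ev, so the equivalent IV dose is F × D_ev.
D_iv = F × D_ev = 0.73 × 400 = 292 mg

D_iv = 292 mg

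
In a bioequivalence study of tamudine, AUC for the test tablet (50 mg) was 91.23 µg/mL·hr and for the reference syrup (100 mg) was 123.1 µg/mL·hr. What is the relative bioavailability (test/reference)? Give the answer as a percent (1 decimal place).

F_rel = (AUC_test/D_test) / (AUC_ref/D_ref)
      = (91.23/50) / (123.1/100)
      = 1.8246 / 1.231 = 1.4822 = 148.22%

F_rel = 148.2%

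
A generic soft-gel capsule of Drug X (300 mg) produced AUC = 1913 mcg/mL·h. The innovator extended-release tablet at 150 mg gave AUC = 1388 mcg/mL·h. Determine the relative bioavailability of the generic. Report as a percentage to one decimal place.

F_rel = (AUC_test/D_test) / (AUC_ref/D_ref)
      = (1913/300) / (1388/150)
      = 6.37667 / 9.25333 = 0.6891 = 68.91%

F_rel = 68.9%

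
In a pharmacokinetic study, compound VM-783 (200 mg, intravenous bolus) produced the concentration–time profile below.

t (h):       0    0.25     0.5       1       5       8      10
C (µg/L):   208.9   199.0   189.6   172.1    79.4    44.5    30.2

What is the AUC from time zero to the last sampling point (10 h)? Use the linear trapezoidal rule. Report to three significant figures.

Trapezoidal AUC_0→10:
  [0→0.25]: (208.9+199.0)/2 × 0.25 = 50.9875
  [0.25→0.5]: (199.0+189.6)/2 × 0.25 = 48.575
  [0.5→1]: (189.6+172.1)/2 × 0.5 = 90.425
  [1→5]: (172.1+79.4)/2 × 4 = 503.0
  [5→8]: (79.4+44.5)/2 × 3 = 185.85
  [8→10]: (44.5+30.2)/2 × 2 = 74.7
  Sum = 953.5375 µg/L·h

AUC = 954 µg/L·h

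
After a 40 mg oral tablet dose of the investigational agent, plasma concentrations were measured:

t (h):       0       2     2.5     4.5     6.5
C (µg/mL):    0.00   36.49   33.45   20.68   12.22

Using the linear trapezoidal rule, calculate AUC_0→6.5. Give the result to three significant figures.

AUC = 141 µg/mL·h

Trapezoidal AUC_0→6.5:
  [0→2]: (0.00+36.49)/2 × 2 = 36.49
  [2→2.5]: (36.49+33.45)/2 × 0.5 = 17.485
  [2.5→4.5]: (33.45+20.68)/2 × 2 = 54.13
  [4.5→6.5]: (20.68+12.22)/2 × 2 = 32.9
  Sum = 141.005 µg/mL·h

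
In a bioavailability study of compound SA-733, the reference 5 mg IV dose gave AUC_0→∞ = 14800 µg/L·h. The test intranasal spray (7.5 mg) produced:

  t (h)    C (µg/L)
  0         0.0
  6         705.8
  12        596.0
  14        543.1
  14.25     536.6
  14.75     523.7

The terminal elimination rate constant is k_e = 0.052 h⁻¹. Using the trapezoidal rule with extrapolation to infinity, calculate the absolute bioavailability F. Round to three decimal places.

F = 0.794

Trapezoidal AUC_0→14.75 (intranasal spray):
  [0→6]: (0.0+705.8)/2 × 6 = 2117.4
  [6→12]: (705.8+596.0)/2 × 6 = 3905.4
  [12→14]: (596.0+543.1)/2 × 2 = 1139.1
  [14→14.25]: (543.1+536.6)/2 × 0.25 = 134.9625
  [14.25→14.75]: (536.6+523.7)/2 × 0.5 = 265.075
  Sum = 7561.9375 µg/L·h
Tail: C_last/k_e = 523.7/0.052 = 10071.154
AUC_0→∞ (intranasal spray) = 7561.9375 + 10071.154 = 17633.0915 µg/L·h
F = (AUC_ev/D_ev)/(AUC_iv/D_iv) = (17633.0915/7.5)/(14800/5) = 2351.08/2960 = 0.7943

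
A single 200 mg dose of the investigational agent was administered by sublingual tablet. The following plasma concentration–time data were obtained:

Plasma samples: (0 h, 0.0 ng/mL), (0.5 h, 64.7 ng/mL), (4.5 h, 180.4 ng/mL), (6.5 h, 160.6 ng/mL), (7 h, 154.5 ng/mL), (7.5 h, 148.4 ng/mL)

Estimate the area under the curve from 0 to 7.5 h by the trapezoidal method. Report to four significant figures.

Trapezoidal AUC_0→7.5:
  [0→0.5]: (0.0+64.7)/2 × 0.5 = 16.175
  [0.5→4.5]: (64.7+180.4)/2 × 4 = 490.2
  [4.5→6.5]: (180.4+160.6)/2 × 2 = 341.0
  [6.5→7]: (160.6+154.5)/2 × 0.5 = 78.775
  [7→7.5]: (154.5+148.4)/2 × 0.5 = 75.725
  Sum = 1001.875 ng/mL·h

AUC = 1002 ng/mL·h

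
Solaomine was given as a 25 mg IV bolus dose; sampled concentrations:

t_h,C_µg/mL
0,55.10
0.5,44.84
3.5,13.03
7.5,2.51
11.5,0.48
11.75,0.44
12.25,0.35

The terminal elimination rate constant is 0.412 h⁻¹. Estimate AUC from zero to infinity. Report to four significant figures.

AUC = 150.0 µg/mL·h

Trapezoidal AUC_0→12.25:
  [0→0.5]: (55.10+44.84)/2 × 0.5 = 24.985
  [0.5→3.5]: (44.84+13.03)/2 × 3 = 86.805
  [3.5→7.5]: (13.03+2.51)/2 × 4 = 31.08
  [7.5→11.5]: (2.51+0.48)/2 × 4 = 5.98
  [11.5→11.75]: (0.48+0.44)/2 × 0.25 = 0.115
  [11.75→12.25]: (0.44+0.35)/2 × 0.5 = 0.1975
  Sum = 149.1625 µg/mL·h
Extrapolated tail: C_last / k_e = 0.35 / 0.412 = 0.850
AUC_0→∞ = 149.1625 + 0.850 = 150.0125 µg/mL·h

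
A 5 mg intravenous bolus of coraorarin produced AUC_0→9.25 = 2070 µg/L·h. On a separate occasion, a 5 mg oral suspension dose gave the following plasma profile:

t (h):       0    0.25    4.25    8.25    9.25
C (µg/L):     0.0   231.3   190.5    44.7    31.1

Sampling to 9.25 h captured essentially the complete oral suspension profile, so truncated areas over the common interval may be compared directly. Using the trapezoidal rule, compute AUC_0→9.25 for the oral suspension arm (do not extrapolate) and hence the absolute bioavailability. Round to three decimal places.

F = 0.667

Trapezoidal AUC_0→9.25 (oral suspension):
  [0→0.25]: (0.0+231.3)/2 × 0.25 = 28.9125
  [0.25→4.25]: (231.3+190.5)/2 × 4 = 843.6
  [4.25→8.25]: (190.5+44.7)/2 × 4 = 470.4
  [8.25→9.25]: (44.7+31.1)/2 × 1 = 37.9
  Sum = 1380.8125 µg/L·h
F = (AUC_ev/D_ev)/(AUC_iv/D_iv) = (1380.8125/5)/(2070/5) = 276.1625/414 = 0.6671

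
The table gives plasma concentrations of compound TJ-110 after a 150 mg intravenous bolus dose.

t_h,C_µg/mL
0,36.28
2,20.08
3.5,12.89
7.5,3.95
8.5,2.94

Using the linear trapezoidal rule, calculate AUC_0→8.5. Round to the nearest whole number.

Trapezoidal AUC_0→8.5:
  [0→2]: (36.28+20.08)/2 × 2 = 56.36
  [2→3.5]: (20.08+12.89)/2 × 1.5 = 24.7275
  [3.5→7.5]: (12.89+3.95)/2 × 4 = 33.68
  [7.5→8.5]: (3.95+2.94)/2 × 1 = 3.445
  Sum = 118.2125 µg/mL·h

AUC = 118 µg/mL·h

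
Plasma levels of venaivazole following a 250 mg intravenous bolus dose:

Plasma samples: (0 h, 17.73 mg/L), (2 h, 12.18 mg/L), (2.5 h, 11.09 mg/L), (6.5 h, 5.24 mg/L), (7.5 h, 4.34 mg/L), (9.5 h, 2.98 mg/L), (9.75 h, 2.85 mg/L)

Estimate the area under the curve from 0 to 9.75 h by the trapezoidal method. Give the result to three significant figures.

Trapezoidal AUC_0→9.75:
  [0→2]: (17.73+12.18)/2 × 2 = 29.91
  [2→2.5]: (12.18+11.09)/2 × 0.5 = 5.8175
  [2.5→6.5]: (11.09+5.24)/2 × 4 = 32.66
  [6.5→7.5]: (5.24+4.34)/2 × 1 = 4.79
  [7.5→9.5]: (4.34+2.98)/2 × 2 = 7.32
  [9.5→9.75]: (2.98+2.85)/2 × 0.25 = 0.72875
  Sum = 81.22625 mg/L·h

AUC = 81.2 mg/L·h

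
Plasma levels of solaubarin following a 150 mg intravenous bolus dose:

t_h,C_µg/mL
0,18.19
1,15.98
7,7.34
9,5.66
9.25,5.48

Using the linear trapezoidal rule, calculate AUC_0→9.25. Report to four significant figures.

Trapezoidal AUC_0→9.25:
  [0→1]: (18.19+15.98)/2 × 1 = 17.085
  [1→7]: (15.98+7.34)/2 × 6 = 69.96
  [7→9]: (7.34+5.66)/2 × 2 = 13.0
  [9→9.25]: (5.66+5.48)/2 × 0.25 = 1.3925
  Sum = 101.4375 µg/mL·h

AUC = 101.4 µg/mL·h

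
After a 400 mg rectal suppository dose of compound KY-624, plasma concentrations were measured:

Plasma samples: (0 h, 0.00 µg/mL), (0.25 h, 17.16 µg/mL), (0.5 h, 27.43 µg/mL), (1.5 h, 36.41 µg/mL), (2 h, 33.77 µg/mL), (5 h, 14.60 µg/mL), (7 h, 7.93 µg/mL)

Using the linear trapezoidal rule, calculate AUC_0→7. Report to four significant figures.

Trapezoidal AUC_0→7:
  [0→0.25]: (0.00+17.16)/2 × 0.25 = 2.145
  [0.25→0.5]: (17.16+27.43)/2 × 0.25 = 5.57375
  [0.5→1.5]: (27.43+36.41)/2 × 1 = 31.92
  [1.5→2]: (36.41+33.77)/2 × 0.5 = 17.545
  [2→5]: (33.77+14.60)/2 × 3 = 72.555
  [5→7]: (14.60+7.93)/2 × 2 = 22.53
  Sum = 152.26875 µg/mL·h

AUC = 152.3 µg/mL·h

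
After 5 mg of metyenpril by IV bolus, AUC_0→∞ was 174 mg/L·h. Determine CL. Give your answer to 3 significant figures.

CL = 0.0287 L/h

CL = Dose_iv / AUC_0→∞
   = 5 / 174 = 0.0287356 L/h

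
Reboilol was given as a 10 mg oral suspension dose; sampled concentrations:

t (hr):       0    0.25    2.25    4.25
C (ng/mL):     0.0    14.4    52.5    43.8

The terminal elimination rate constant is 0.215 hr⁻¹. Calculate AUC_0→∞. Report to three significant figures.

AUC = 369 ng/mL·hr

Trapezoidal AUC_0→4.25:
  [0→0.25]: (0.0+14.4)/2 × 0.25 = 1.8
  [0.25→2.25]: (14.4+52.5)/2 × 2 = 66.9
  [2.25→4.25]: (52.5+43.8)/2 × 2 = 96.3
  Sum = 165.0 ng/mL·hr
Extrapolated tail: C_last / k_e = 43.8 / 0.215 = 203.721
AUC_0→∞ = 165.0 + 203.721 = 368.721 ng/mL·hr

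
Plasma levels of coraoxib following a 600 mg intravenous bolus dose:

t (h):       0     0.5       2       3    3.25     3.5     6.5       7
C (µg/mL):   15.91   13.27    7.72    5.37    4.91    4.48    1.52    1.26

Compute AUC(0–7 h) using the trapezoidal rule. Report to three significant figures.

Trapezoidal AUC_0→7:
  [0→0.5]: (15.91+13.27)/2 × 0.5 = 7.295
  [0.5→2]: (13.27+7.72)/2 × 1.5 = 15.7425
  [2→3]: (7.72+5.37)/2 × 1 = 6.545
  [3→3.25]: (5.37+4.91)/2 × 0.25 = 1.285
  [3.25→3.5]: (4.91+4.48)/2 × 0.25 = 1.17375
  [3.5→6.5]: (4.48+1.52)/2 × 3 = 9.0
  [6.5→7]: (1.52+1.26)/2 × 0.5 = 0.695
  Sum = 41.73625 µg/mL·h

AUC = 41.7 µg/mL·h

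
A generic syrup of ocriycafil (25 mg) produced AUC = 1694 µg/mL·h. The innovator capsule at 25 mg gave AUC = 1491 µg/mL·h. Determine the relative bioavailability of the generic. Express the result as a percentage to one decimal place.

F_rel = 113.6%

F_rel = (AUC_test/D_test) / (AUC_ref/D_ref)
      = (1694/25) / (1491/25)
      = 67.76 / 59.64 = 1.1362 = 113.62%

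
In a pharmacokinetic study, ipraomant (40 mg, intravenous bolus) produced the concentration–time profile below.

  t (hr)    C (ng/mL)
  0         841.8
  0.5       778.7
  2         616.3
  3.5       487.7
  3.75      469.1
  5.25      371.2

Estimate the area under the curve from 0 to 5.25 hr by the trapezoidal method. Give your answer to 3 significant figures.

Trapezoidal AUC_0→5.25:
  [0→0.5]: (841.8+778.7)/2 × 0.5 = 405.125
  [0.5→2]: (778.7+616.3)/2 × 1.5 = 1046.25
  [2→3.5]: (616.3+487.7)/2 × 1.5 = 828.0
  [3.5→3.75]: (487.7+469.1)/2 × 0.25 = 119.6
  [3.75→5.25]: (469.1+371.2)/2 × 1.5 = 630.225
  Sum = 3029.2 ng/mL·hr

AUC = 3030 ng/mL·hr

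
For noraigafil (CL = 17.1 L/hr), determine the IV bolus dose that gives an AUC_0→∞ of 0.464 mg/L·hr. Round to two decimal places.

Dose_iv = CL × AUC_0→∞
     = 17.1 × 0.464 = 7.9344 mg

Dose = 7.93 mg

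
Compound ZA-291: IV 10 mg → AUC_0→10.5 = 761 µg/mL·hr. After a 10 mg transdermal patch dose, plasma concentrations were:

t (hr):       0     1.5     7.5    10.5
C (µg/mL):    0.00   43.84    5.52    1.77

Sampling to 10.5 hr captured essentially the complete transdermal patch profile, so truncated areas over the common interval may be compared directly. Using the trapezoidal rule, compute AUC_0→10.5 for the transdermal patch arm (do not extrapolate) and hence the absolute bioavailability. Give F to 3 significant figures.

F = 0.252

Trapezoidal AUC_0→10.5 (transdermal patch):
  [0→1.5]: (0.00+43.84)/2 × 1.5 = 32.88
  [1.5→7.5]: (43.84+5.52)/2 × 6 = 148.08
  [7.5→10.5]: (5.52+1.77)/2 × 3 = 10.935
  Sum = 191.895 µg/mL·hr
F = (AUC_ev/D_ev)/(AUC_iv/D_iv) = (191.895/10)/(761/10) = 19.1895/76.1 = 0.2522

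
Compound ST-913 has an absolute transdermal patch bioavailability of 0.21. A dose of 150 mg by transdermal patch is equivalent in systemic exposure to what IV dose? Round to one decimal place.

D_iv = 31.5 mg

Systemic exposure from an extravascular dose = F × D_ev, so the equivalent IV dose is F × D_ev.
D_iv = F × D_ev = 0.21 × 150 = 31.5 mg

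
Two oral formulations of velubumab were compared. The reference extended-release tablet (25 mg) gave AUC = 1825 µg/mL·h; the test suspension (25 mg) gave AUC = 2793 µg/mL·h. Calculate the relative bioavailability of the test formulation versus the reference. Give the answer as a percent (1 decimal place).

F_rel = (AUC_test/D_test) / (AUC_ref/D_ref)
      = (2793/25) / (1825/25)
      = 111.72 / 73 = 1.5304 = 153.04%

F_rel = 153.0%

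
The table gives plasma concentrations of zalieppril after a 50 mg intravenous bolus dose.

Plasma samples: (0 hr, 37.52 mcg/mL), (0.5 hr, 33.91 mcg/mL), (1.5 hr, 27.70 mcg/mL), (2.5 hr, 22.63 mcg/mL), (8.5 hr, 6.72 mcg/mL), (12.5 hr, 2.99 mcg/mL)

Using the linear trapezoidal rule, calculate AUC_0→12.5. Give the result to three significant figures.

AUC = 181 mcg/mL·hr

Trapezoidal AUC_0→12.5:
  [0→0.5]: (37.52+33.91)/2 × 0.5 = 17.8575
  [0.5→1.5]: (33.91+27.70)/2 × 1 = 30.805
  [1.5→2.5]: (27.70+22.63)/2 × 1 = 25.165
  [2.5→8.5]: (22.63+6.72)/2 × 6 = 88.05
  [8.5→12.5]: (6.72+2.99)/2 × 4 = 19.42
  Sum = 181.2975 mcg/mL·hr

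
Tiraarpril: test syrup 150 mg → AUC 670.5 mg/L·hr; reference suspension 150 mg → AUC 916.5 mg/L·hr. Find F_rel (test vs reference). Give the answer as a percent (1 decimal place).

F_rel = (AUC_test/D_test) / (AUC_ref/D_ref)
      = (670.5/150) / (916.5/150)
      = 4.47 / 6.11 = 0.7316 = 73.16%

F_rel = 73.2%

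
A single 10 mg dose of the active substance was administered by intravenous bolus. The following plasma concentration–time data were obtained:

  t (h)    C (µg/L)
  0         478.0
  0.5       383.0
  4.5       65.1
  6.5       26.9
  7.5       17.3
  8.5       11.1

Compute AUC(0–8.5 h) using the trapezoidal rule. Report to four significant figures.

AUC = 1240 µg/L·h

Trapezoidal AUC_0→8.5:
  [0→0.5]: (478.0+383.0)/2 × 0.5 = 215.25
  [0.5→4.5]: (383.0+65.1)/2 × 4 = 896.2
  [4.5→6.5]: (65.1+26.9)/2 × 2 = 92.0
  [6.5→7.5]: (26.9+17.3)/2 × 1 = 22.1
  [7.5→8.5]: (17.3+11.1)/2 × 1 = 14.2
  Sum = 1239.75 µg/L·h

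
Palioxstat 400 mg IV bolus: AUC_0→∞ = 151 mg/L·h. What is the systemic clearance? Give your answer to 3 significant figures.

CL = 2.65 L/h

CL = Dose_iv / AUC_0→∞
   = 400 / 151 = 2.64901 L/h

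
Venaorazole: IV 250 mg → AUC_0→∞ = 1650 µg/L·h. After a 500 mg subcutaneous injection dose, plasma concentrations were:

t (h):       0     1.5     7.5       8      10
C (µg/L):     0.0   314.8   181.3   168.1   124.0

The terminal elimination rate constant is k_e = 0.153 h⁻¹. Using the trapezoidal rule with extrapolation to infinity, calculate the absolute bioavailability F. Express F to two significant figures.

F = 0.88

Trapezoidal AUC_0→10 (subcutaneous injection):
  [0→1.5]: (0.0+314.8)/2 × 1.5 = 236.1
  [1.5→7.5]: (314.8+181.3)/2 × 6 = 1488.3
  [7.5→8]: (181.3+168.1)/2 × 0.5 = 87.35
  [8→10]: (168.1+124.0)/2 × 2 = 292.1
  Sum = 2103.85 µg/L·h
Tail: C_last/k_e = 124.0/0.153 = 810.458
AUC_0→∞ (subcutaneous injection) = 2103.85 + 810.458 = 2914.308 µg/L·h
F = (AUC_ev/D_ev)/(AUC_iv/D_iv) = (2914.308/500)/(1650/250) = 5.828616/6.6 = 0.8831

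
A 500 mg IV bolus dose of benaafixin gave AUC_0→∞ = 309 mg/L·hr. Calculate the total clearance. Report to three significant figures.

CL = Dose_iv / AUC_0→∞
   = 500 / 309 = 1.61812 L/hr

CL = 1.62 L/hr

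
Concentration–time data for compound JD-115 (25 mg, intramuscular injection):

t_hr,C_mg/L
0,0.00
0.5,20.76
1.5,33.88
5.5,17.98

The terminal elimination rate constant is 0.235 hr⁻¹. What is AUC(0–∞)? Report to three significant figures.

Trapezoidal AUC_0→5.5:
  [0→0.5]: (0.00+20.76)/2 × 0.5 = 5.19
  [0.5→1.5]: (20.76+33.88)/2 × 1 = 27.32
  [1.5→5.5]: (33.88+17.98)/2 × 4 = 103.72
  Sum = 136.23 mg/L·hr
Extrapolated tail: C_last / k_e = 17.98 / 0.235 = 76.511
AUC_0→∞ = 136.23 + 76.511 = 212.741 mg/L·hr

AUC = 213 mg/L·hr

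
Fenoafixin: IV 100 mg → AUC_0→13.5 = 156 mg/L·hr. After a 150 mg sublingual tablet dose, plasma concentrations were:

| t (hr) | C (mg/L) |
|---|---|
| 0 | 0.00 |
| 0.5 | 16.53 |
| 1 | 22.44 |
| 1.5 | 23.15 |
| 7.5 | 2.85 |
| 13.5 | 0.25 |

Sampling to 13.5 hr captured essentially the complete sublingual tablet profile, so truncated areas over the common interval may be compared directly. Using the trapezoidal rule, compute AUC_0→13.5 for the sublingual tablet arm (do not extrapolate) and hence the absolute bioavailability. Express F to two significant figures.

Trapezoidal AUC_0→13.5 (sublingual tablet):
  [0→0.5]: (0.00+16.53)/2 × 0.5 = 4.1325
  [0.5→1]: (16.53+22.44)/2 × 0.5 = 9.7425
  [1→1.5]: (22.44+23.15)/2 × 0.5 = 11.3975
  [1.5→7.5]: (23.15+2.85)/2 × 6 = 78.0
  [7.5→13.5]: (2.85+0.25)/2 × 6 = 9.3
  Sum = 112.5725 mg/L·hr
F = (AUC_ev/D_ev)/(AUC_iv/D_iv) = (112.5725/150)/(156/100) = 0.750483/1.56 = 0.4811

F = 0.48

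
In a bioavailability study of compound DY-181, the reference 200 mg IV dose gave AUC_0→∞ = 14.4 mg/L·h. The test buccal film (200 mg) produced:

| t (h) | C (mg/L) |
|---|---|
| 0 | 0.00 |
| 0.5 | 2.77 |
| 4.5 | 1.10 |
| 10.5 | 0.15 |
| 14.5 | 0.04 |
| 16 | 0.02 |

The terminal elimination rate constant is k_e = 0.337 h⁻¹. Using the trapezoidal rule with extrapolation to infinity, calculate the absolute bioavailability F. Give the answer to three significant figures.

F = 0.880

Trapezoidal AUC_0→16 (buccal film):
  [0→0.5]: (0.00+2.77)/2 × 0.5 = 0.6925
  [0.5→4.5]: (2.77+1.10)/2 × 4 = 7.74
  [4.5→10.5]: (1.10+0.15)/2 × 6 = 3.75
  [10.5→14.5]: (0.15+0.04)/2 × 4 = 0.38
  [14.5→16]: (0.04+0.02)/2 × 1.5 = 0.045
  Sum = 12.6075 mg/L·h
Tail: C_last/k_e = 0.02/0.337 = 0.059
AUC_0→∞ (buccal film) = 12.6075 + 0.059 = 12.6665 mg/L·h
F = (AUC_ev/D_ev)/(AUC_iv/D_iv) = (12.6665/200)/(14.4/200) = 0.0633325/0.072 = 0.8796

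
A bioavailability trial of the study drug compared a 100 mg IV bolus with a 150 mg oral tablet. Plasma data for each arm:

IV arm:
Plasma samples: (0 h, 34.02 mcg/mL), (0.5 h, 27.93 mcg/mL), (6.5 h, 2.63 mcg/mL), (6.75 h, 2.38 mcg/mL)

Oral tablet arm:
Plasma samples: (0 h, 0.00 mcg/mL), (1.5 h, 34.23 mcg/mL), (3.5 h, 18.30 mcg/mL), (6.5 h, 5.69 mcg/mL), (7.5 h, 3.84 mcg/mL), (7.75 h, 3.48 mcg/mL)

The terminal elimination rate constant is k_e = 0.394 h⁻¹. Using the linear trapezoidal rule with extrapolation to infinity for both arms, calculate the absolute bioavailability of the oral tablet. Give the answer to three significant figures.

Trapezoidal AUC_0→6.75 (IV):
  [0→0.5]: (34.02+27.93)/2 × 0.5 = 15.4875
  [0.5→6.5]: (27.93+2.63)/2 × 6 = 91.68
  [6.5→6.75]: (2.63+2.38)/2 × 0.25 = 0.62625
  Sum = 107.79375 mcg/mL·h
IV tail: 2.38/0.394 = 6.041; AUC_iv,0→∞ = 107.79375 + 6.041 = 113.83475 mcg/mL·h
Trapezoidal AUC_0→7.75 (oral tablet):
  [0→1.5]: (0.00+34.23)/2 × 1.5 = 25.6725
  [1.5→3.5]: (34.23+18.30)/2 × 2 = 52.53
  [3.5→6.5]: (18.30+5.69)/2 × 3 = 35.985
  [6.5→7.5]: (5.69+3.84)/2 × 1 = 4.765
  [7.5→7.75]: (3.84+3.48)/2 × 0.25 = 0.915
  Sum = 119.8675 mcg/mL·h
oral tablet tail: 3.48/0.394 = 8.832; AUC_ev,0→∞ = 119.8675 + 8.832 = 128.6995 mcg/mL·h
F = (AUC_ev/D_ev)/(AUC_iv/D_iv) = (128.6995/150)/(113.83475/100) = 0.857997/1.1383475 = 0.7537

F = 0.754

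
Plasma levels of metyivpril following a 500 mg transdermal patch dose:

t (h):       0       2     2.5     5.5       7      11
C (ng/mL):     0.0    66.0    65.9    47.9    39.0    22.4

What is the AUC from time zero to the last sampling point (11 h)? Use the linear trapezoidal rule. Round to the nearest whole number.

Trapezoidal AUC_0→11:
  [0→2]: (0.0+66.0)/2 × 2 = 66.0
  [2→2.5]: (66.0+65.9)/2 × 0.5 = 32.975
  [2.5→5.5]: (65.9+47.9)/2 × 3 = 170.7
  [5.5→7]: (47.9+39.0)/2 × 1.5 = 65.175
  [7→11]: (39.0+22.4)/2 × 4 = 122.8
  Sum = 457.65 ng/mL·h

AUC = 458 ng/mL·h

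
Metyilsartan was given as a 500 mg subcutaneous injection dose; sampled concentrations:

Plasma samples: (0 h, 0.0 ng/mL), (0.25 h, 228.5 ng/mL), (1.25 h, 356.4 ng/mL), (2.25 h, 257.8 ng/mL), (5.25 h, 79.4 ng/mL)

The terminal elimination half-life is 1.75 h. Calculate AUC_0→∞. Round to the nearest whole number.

AUC = 1334 ng/mL·h

Trapezoidal AUC_0→5.25:
  [0→0.25]: (0.0+228.5)/2 × 0.25 = 28.5625
  [0.25→1.25]: (228.5+356.4)/2 × 1 = 292.45
  [1.25→2.25]: (356.4+257.8)/2 × 1 = 307.1
  [2.25→5.25]: (257.8+79.4)/2 × 3 = 505.8
  Sum = 1133.9125 ng/mL·h
k_e = ln2 / t½ = 0.693147 / 1.75 = 0.3961 h^-1
Extrapolated tail: C_last / k_e = 79.4 / 0.3961 = 200.454
AUC_0→∞ = 1133.9125 + 200.454 = 1334.3665 ng/mL·h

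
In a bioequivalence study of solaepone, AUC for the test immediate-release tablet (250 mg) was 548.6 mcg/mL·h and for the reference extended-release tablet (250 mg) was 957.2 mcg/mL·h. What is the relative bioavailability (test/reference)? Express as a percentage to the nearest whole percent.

F_rel = 57%

F_rel = (AUC_test/D_test) / (AUC_ref/D_ref)
      = (548.6/250) / (957.2/250)
      = 2.1944 / 3.8288 = 0.5731 = 57.31%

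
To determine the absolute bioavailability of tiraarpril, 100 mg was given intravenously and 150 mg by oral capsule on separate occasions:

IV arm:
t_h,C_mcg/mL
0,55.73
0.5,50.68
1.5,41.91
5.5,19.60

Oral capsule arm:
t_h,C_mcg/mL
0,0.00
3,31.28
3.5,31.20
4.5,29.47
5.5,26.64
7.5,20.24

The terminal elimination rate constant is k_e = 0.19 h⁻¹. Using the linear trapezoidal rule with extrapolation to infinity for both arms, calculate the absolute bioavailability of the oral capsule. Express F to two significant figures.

F = 0.61

Trapezoidal AUC_0→5.5 (IV):
  [0→0.5]: (55.73+50.68)/2 × 0.5 = 26.6025
  [0.5→1.5]: (50.68+41.91)/2 × 1 = 46.295
  [1.5→5.5]: (41.91+19.60)/2 × 4 = 123.02
  Sum = 195.9175 mcg/mL·h
IV tail: 19.60/0.19 = 103.158; AUC_iv,0→∞ = 195.9175 + 103.158 = 299.0755 mcg/mL·h
Trapezoidal AUC_0→7.5 (oral capsule):
  [0→3]: (0.00+31.28)/2 × 3 = 46.92
  [3→3.5]: (31.28+31.20)/2 × 0.5 = 15.62
  [3.5→4.5]: (31.20+29.47)/2 × 1 = 30.335
  [4.5→5.5]: (29.47+26.64)/2 × 1 = 28.055
  [5.5→7.5]: (26.64+20.24)/2 × 2 = 46.88
  Sum = 167.81 mcg/mL·h
oral capsule tail: 20.24/0.19 = 106.526; AUC_ev,0→∞ = 167.81 + 106.526 = 274.336 mcg/mL·h
F = (AUC_ev/D_ev)/(AUC_iv/D_iv) = (274.336/150)/(299.0755/100) = 1.82891/2.990755 = 0.6115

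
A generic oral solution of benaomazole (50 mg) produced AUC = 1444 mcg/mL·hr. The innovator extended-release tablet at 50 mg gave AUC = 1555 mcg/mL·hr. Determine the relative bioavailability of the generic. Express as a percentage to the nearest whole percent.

F_rel = 93%

F_rel = (AUC_test/D_test) / (AUC_ref/D_ref)
      = (1444/50) / (1555/50)
      = 28.88 / 31.1 = 0.9286 = 92.86%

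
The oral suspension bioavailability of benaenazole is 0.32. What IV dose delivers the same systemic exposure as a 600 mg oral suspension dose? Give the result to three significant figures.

Systemic exposure from an extravascular dose = F × D_ev, so the equivalent IV dose is F × D_ev.
D_iv = F × D_ev = 0.32 × 600 = 192 mg

D_iv = 192 mg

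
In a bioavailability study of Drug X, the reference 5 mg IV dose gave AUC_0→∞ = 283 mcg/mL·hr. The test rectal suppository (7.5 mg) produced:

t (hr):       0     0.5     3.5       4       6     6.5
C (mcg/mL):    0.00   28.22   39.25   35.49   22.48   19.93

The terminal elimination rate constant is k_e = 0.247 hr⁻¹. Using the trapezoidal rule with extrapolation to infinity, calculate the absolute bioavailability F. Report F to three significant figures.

Trapezoidal AUC_0→6.5 (rectal suppository):
  [0→0.5]: (0.00+28.22)/2 × 0.5 = 7.055
  [0.5→3.5]: (28.22+39.25)/2 × 3 = 101.205
  [3.5→4]: (39.25+35.49)/2 × 0.5 = 18.685
  [4→6]: (35.49+22.48)/2 × 2 = 57.97
  [6→6.5]: (22.48+19.93)/2 × 0.5 = 10.6025
  Sum = 195.5175 mcg/mL·hr
Tail: C_last/k_e = 19.93/0.247 = 80.688
AUC_0→∞ (rectal suppository) = 195.5175 + 80.688 = 276.2055 mcg/mL·hr
F = (AUC_ev/D_ev)/(AUC_iv/D_iv) = (276.2055/7.5)/(283/5) = 36.8274/56.6 = 0.6507

F = 0.651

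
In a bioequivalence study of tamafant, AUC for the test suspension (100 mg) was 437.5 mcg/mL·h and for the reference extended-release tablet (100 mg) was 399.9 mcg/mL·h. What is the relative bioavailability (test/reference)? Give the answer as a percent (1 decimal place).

F_rel = (AUC_test/D_test) / (AUC_ref/D_ref)
      = (437.5/100) / (399.9/100)
      = 4.375 / 3.999 = 1.0940 = 109.40%

F_rel = 109.4%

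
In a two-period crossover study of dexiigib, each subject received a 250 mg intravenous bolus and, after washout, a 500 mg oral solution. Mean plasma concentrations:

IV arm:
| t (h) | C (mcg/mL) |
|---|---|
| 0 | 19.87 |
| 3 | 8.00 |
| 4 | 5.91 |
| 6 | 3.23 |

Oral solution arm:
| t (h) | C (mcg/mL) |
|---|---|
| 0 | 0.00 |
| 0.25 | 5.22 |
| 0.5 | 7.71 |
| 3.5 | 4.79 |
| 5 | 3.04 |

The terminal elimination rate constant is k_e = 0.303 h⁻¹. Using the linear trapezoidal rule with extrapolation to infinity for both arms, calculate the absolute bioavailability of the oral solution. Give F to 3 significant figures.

F = 0.269

Trapezoidal AUC_0→6 (IV):
  [0→3]: (19.87+8.00)/2 × 3 = 41.805
  [3→4]: (8.00+5.91)/2 × 1 = 6.955
  [4→6]: (5.91+3.23)/2 × 2 = 9.14
  Sum = 57.9 mcg/mL·h
IV tail: 3.23/0.303 = 10.660; AUC_iv,0→∞ = 57.9 + 10.660 = 68.56 mcg/mL·h
Trapezoidal AUC_0→5 (oral solution):
  [0→0.25]: (0.00+5.22)/2 × 0.25 = 0.6525
  [0.25→0.5]: (5.22+7.71)/2 × 0.25 = 1.61625
  [0.5→3.5]: (7.71+4.79)/2 × 3 = 18.75
  [3.5→5]: (4.79+3.04)/2 × 1.5 = 5.8725
  Sum = 26.89125 mcg/mL·h
oral solution tail: 3.04/0.303 = 10.033; AUC_ev,0→∞ = 26.89125 + 10.033 = 36.92425 mcg/mL·h
F = (AUC_ev/D_ev)/(AUC_iv/D_iv) = (36.92425/500)/(68.56/250) = 0.0738485/0.27424 = 0.2693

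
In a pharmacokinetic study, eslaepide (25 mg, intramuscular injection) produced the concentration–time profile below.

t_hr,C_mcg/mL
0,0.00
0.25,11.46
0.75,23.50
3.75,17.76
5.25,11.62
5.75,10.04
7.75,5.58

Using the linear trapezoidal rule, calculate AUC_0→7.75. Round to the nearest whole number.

AUC = 115 mcg/mL·hr

Trapezoidal AUC_0→7.75:
  [0→0.25]: (0.00+11.46)/2 × 0.25 = 1.4325
  [0.25→0.75]: (11.46+23.50)/2 × 0.5 = 8.74
  [0.75→3.75]: (23.50+17.76)/2 × 3 = 61.89
  [3.75→5.25]: (17.76+11.62)/2 × 1.5 = 22.035
  [5.25→5.75]: (11.62+10.04)/2 × 0.5 = 5.415
  [5.75→7.75]: (10.04+5.58)/2 × 2 = 15.62
  Sum = 115.1325 mcg/mL·hr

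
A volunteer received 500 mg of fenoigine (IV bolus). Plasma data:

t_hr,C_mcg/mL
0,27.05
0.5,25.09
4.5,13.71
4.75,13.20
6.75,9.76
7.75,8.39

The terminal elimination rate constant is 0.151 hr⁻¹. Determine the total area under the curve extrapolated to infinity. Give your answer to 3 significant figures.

Trapezoidal AUC_0→7.75:
  [0→0.5]: (27.05+25.09)/2 × 0.5 = 13.035
  [0.5→4.5]: (25.09+13.71)/2 × 4 = 77.6
  [4.5→4.75]: (13.71+13.20)/2 × 0.25 = 3.36375
  [4.75→6.75]: (13.20+9.76)/2 × 2 = 22.96
  [6.75→7.75]: (9.76+8.39)/2 × 1 = 9.075
  Sum = 126.03375 mcg/mL·hr
Extrapolated tail: C_last / k_e = 8.39 / 0.151 = 55.563
AUC_0→∞ = 126.03375 + 55.563 = 181.59675 mcg/mL·hr

AUC = 182 mcg/mL·hr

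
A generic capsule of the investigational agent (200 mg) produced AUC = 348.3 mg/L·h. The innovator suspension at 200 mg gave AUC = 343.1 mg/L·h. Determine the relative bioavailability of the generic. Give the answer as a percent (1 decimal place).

F_rel = 101.5%

F_rel = (AUC_test/D_test) / (AUC_ref/D_ref)
      = (348.3/200) / (343.1/200)
      = 1.7415 / 1.7155 = 1.0152 = 101.52%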